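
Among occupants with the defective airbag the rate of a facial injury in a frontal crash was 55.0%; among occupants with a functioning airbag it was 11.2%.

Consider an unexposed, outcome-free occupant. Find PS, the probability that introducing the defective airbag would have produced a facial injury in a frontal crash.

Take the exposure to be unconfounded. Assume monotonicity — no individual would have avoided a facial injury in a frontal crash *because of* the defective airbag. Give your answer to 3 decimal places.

PS ≈ 0.493

p₁ = 0.55, p₀ = 0.112.
Under exogeneity and monotonicity, PS = (p₁ − p₀) / (1 − p₀).
PS = (0.55 − 0.112) / (1 − 0.112) = 0.438 / 0.888 ≈ 0.4932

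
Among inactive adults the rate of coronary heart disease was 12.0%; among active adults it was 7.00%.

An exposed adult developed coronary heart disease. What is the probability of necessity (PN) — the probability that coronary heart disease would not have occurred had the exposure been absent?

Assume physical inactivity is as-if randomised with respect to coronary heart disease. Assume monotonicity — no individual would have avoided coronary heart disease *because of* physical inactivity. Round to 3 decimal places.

p₁ = 0.12, p₀ = 0.07.
Under exogeneity and monotonicity, PN = (p₁ − p₀) / p₁.
PN = (0.12 − 0.07) / 0.12 = 0.05 / 0.12 ≈ 0.4167

PN ≈ 0.417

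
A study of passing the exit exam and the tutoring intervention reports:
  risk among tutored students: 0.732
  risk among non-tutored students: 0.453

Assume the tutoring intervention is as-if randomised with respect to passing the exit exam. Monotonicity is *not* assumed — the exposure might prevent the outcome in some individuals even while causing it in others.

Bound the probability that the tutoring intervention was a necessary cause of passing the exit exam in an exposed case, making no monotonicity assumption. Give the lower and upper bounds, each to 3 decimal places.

Let p₁ = 0.732, p₀ = 0.453.
Under exogeneity alone the bounds on PN are max{0,(p₁−p₀)/p₁} ≤ PN ≤ min{1,(1−p₀)/p₁}.
  lower = (p₁ − p₀)/p₁ = 0.279 / 0.732 ≈ 0.3811
  upper = min{1, (1 − p₀)/p₁} = 0.547 / 0.732 ≈ 0.7473

0.381 ≤ PN ≤ 0.747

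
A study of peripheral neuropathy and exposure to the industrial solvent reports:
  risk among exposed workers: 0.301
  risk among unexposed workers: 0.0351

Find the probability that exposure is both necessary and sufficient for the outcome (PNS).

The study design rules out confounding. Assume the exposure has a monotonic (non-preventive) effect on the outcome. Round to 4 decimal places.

Let p₁ = 0.301, p₀ = 0.0351.
Under exogeneity and monotonicity, PNS = p₁ − p₀.
PNS = 0.301 − 0.0351 = 0.2659

PNS ≈ 0.2659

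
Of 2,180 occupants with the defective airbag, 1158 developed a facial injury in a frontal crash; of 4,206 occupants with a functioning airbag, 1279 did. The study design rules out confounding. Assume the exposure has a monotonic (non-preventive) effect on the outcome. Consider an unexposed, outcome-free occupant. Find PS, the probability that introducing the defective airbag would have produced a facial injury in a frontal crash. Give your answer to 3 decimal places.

PS ≈ 0.326

p₁ = P(outcome | exposed) = 1158/2180 = 0.53119
p₀ = P(outcome | unexposed) = 1279/4206 = 0.30409
Under exogeneity and monotonicity, PS = (p₁ − p₀) / (1 − p₀).
PS = (0.53119 − 0.30409) / (1 − 0.30409) = 0.2271 / 0.69591 ≈ 0.3263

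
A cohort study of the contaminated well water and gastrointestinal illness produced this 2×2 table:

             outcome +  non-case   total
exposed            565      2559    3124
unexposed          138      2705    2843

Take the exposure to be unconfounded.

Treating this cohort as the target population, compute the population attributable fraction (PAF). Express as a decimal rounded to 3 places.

p₁ = P(outcome | exposed) = 565/3124 = 0.18086
p₀ = P(outcome | unexposed) = 138/2843 = 0.04854
Exposure prevalence π = 3124/5967 = 0.52355; overall risk P(Y=1) = 0.11781.
Under exogeneity, PAF = [P(Y=1) − p₀]/P(Y=1).
PAF = (0.11781 − 0.04854) / 0.11781 ≈ 0.5880

PAF ≈ 0.588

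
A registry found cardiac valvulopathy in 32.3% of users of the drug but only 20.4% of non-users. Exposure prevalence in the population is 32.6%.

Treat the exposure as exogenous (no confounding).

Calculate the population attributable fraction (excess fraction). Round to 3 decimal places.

p₁ = 0.323, p₀ = 0.204.
Overall risk P(Y=1) = π·p₁ + (1−π)·p₀ = 0.326×0.323 + 0.674×0.204 = 0.24279.
Under exogeneity, PAF = [P(Y=1) − p₀] / P(Y=1).
PAF = (0.24279 − 0.204) / 0.24279 ≈ 0.1598

PAF ≈ 0.160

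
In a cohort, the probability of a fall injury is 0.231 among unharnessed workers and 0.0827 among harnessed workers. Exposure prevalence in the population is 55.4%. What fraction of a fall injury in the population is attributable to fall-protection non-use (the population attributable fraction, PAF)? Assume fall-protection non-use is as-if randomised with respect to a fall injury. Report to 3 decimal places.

Let p₁ = 0.231, p₀ = 0.0827.
Overall risk P(Y=1) = π·p₁ + (1−π)·p₀ = 0.554×0.231 + 0.446×0.0827 = 0.16486.
Under exogeneity, PAF = [P(Y=1) − p₀] / P(Y=1).
PAF = (0.16486 − 0.0827) / 0.16486 ≈ 0.4984

PAF ≈ 0.498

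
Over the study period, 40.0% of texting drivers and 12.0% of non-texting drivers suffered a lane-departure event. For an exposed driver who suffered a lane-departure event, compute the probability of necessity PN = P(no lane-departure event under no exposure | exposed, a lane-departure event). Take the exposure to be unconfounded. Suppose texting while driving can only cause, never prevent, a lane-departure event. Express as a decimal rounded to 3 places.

PN ≈ 0.700

p₁ = 0.4, p₀ = 0.12.
Under exogeneity and monotonicity, PN = (p₁ − p₀) / p₁.
PN = (0.4 − 0.12) / 0.4 = 0.28 / 0.4 ≈ 0.7000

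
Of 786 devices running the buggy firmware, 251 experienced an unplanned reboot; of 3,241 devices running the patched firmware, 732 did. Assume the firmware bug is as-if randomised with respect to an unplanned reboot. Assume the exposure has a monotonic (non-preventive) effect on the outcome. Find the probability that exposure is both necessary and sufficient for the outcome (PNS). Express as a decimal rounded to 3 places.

PNS ≈ 0.093

p₁ = P(outcome | exposed) = 251/786 = 0.31934
p₀ = P(outcome | unexposed) = 732/3241 = 0.22586
Under exogeneity and monotonicity, PNS = p₁ − p₀.
PNS = 0.31934 − 0.22586 = 0.093482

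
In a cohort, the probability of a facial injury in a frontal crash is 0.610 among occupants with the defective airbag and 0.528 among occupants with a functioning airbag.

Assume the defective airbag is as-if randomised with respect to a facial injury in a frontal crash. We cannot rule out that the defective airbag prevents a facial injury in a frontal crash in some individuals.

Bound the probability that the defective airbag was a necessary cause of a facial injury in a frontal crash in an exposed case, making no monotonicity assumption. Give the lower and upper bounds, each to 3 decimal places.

Let p₁ = 0.61, p₀ = 0.528.
Under exogeneity alone the bounds on PN are max{0,(p₁−p₀)/p₁} ≤ PN ≤ min{1,(1−p₀)/p₁}.
  lower = (p₁ − p₀)/p₁ = 0.082 / 0.61 ≈ 0.1344
  upper = min{1, (1 − p₀)/p₁} = 0.472 / 0.61 ≈ 0.7738

0.134 ≤ PN ≤ 0.774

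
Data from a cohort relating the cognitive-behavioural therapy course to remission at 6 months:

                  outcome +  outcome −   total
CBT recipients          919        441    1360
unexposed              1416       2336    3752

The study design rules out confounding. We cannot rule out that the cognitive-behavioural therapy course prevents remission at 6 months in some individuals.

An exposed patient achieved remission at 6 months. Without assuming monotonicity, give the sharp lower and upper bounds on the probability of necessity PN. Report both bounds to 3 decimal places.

0.441 ≤ PN ≤ 0.921

p₁ = P(outcome | exposed) = 919/1360 = 0.67574
p₀ = P(outcome | unexposed) = 1416/3752 = 0.3774
Under exogeneity alone the bounds on PN are max{0,(p₁−p₀)/p₁} ≤ PN ≤ min{1,(1−p₀)/p₁}.
  lower = (p₁ − p₀)/p₁ = 0.29834 / 0.67574 ≈ 0.4415
  upper = min{1, (1 − p₀)/p₁} = 0.6226 / 0.67574 ≈ 0.9214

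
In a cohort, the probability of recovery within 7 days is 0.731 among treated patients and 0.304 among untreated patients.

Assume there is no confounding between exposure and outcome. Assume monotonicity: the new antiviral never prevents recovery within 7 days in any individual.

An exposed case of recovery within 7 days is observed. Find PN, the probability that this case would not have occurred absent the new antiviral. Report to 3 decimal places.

PN ≈ 0.584

Let p₁ = 0.731, p₀ = 0.304.
Under exogeneity and monotonicity, PN = (p₁ − p₀) / p₁.
PN = (0.731 − 0.304) / 0.731 = 0.427 / 0.731 ≈ 0.5841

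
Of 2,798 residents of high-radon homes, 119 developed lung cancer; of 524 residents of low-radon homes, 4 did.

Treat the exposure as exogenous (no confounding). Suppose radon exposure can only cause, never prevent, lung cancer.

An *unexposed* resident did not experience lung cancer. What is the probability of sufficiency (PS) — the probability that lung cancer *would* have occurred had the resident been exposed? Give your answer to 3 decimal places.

PS ≈ 0.035

p₁ = P(outcome | exposed) = 119/2798 = 0.04253
p₀ = P(outcome | unexposed) = 4/524 = 0.0076336
Under exogeneity and monotonicity, PS = (p₁ − p₀) / (1 − p₀).
PS = (0.04253 − 0.0076336) / (1 − 0.0076336) = 0.034897 / 0.99237 ≈ 0.0352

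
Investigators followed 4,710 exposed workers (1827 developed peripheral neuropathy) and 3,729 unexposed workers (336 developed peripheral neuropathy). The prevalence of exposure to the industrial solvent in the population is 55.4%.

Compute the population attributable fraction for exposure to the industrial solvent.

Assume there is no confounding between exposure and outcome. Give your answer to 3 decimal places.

PAF ≈ 0.647

p₁ = P(outcome | exposed) = 1827/4710 = 0.3879
p₀ = P(outcome | unexposed) = 336/3729 = 0.090105
Overall risk P(Y=1) = π·p₁ + (1−π)·p₀ = 0.554×0.3879 + 0.446×0.090105 = 0.25508.
Under exogeneity, PAF = [P(Y=1) − p₀] / P(Y=1).
PAF = (0.25508 − 0.090105) / 0.25508 ≈ 0.6468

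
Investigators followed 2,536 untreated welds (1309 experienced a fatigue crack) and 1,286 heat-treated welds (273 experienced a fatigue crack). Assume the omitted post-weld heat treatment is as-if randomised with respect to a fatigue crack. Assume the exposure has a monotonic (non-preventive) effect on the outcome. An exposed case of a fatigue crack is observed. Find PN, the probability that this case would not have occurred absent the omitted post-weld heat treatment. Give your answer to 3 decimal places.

p₁ = P(outcome | exposed) = 1309/2536 = 0.51617
p₀ = P(outcome | unexposed) = 273/1286 = 0.21229
Under exogeneity and monotonicity, PN = (p₁ − p₀) / p₁.
PN = (0.51617 − 0.21229) / 0.51617 = 0.30388 / 0.51617 ≈ 0.5887

PN ≈ 0.589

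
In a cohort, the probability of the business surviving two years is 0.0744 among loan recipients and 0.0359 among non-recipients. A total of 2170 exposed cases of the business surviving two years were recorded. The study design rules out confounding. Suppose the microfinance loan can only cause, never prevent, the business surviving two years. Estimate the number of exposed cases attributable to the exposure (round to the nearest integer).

about 1123 cases

Let p₁ = 0.0744, p₀ = 0.0359.
PN = (p₁ − p₀)/p₁ = (0.0744 − 0.0359) / 0.0744 ≈ 0.51747.
Attributable cases ≈ PN × (exposed cases) = 0.51747 × 2170 ≈ 1122.92.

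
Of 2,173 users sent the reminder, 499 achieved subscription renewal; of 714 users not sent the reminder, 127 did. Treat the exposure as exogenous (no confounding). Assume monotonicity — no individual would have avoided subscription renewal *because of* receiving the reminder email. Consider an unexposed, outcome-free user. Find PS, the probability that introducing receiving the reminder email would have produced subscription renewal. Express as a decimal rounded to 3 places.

PS ≈ 0.063

p₁ = P(outcome | exposed) = 499/2173 = 0.22964
p₀ = P(outcome | unexposed) = 127/714 = 0.17787
Under exogeneity and monotonicity, PS = (p₁ − p₀) / (1 − p₀).
PS = (0.22964 − 0.17787) / (1 − 0.17787) = 0.051765 / 0.82213 ≈ 0.0630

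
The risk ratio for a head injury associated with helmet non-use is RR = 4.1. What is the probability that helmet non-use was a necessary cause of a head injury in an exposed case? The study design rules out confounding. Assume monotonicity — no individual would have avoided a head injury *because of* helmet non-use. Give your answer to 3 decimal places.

Under exogeneity and monotonicity, PN = (RR − 1) / RR = 1 − 1/RR.
PN = (4.1 − 1) / 4.1 = 3.1 / 4.1 ≈ 0.7561

PN ≈ 0.756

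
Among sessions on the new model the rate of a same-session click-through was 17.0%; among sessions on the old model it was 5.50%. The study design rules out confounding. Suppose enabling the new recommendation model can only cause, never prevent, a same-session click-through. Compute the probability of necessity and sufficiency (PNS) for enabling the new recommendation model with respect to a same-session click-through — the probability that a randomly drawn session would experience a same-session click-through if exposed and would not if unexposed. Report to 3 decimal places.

p₁ = 0.17, p₀ = 0.055.
Under exogeneity and monotonicity, PNS = p₁ − p₀.
PNS = 0.17 − 0.055 = 0.115

PNS ≈ 0.115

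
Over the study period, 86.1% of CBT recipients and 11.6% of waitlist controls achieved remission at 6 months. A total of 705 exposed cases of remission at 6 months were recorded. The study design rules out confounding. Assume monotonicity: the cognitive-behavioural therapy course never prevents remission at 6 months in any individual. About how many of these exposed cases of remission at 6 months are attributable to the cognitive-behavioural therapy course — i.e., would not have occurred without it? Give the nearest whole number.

p₁ = 0.861, p₀ = 0.116.
PN = (p₁ − p₀)/p₁ = (0.861 − 0.116) / 0.861 ≈ 0.86527.
Attributable cases ≈ PN × (exposed cases) = 0.86527 × 705 ≈ 610.02.

about 610 cases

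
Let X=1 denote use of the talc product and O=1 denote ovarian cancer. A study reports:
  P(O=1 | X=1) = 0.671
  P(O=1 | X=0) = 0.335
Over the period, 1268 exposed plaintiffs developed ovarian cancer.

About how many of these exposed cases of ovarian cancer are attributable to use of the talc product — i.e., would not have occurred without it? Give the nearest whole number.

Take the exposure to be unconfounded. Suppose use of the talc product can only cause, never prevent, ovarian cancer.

Let p₁ = 0.671, p₀ = 0.335.
PN = (p₁ − p₀)/p₁ = (0.671 − 0.335) / 0.671 ≈ 0.50075.
Attributable cases ≈ PN × (exposed cases) = 0.50075 × 1268 ≈ 634.94.

about 635 cases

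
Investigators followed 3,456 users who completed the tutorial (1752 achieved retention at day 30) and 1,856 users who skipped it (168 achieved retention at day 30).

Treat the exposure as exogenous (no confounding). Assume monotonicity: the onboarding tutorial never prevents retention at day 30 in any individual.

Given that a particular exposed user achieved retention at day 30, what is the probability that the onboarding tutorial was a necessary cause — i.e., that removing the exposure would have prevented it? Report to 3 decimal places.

PN ≈ 0.821

p₁ = P(outcome | exposed) = 1752/3456 = 0.50694
p₀ = P(outcome | unexposed) = 168/1856 = 0.090517
Under exogeneity and monotonicity, PN = (p₁ − p₀) / p₁.
PN = (0.50694 − 0.090517) / 0.50694 = 0.41643 / 0.50694 ≈ 0.8214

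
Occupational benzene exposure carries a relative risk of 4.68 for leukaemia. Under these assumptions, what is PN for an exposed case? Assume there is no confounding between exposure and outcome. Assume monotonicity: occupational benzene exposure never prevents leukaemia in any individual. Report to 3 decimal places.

PN ≈ 0.786

Under exogeneity and monotonicity, PN = (RR − 1) / RR = 1 − 1/RR.
PN = (4.68 − 1) / 4.68 = 3.68 / 4.68 ≈ 0.7863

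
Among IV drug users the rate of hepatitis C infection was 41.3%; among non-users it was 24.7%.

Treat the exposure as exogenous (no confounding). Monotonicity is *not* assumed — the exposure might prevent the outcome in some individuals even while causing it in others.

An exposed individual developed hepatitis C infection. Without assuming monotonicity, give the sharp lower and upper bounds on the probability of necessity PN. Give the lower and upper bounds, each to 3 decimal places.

p₁ = 0.413, p₀ = 0.247.
Under exogeneity alone the bounds on PN are max{0,(p₁−p₀)/p₁} ≤ PN ≤ min{1,(1−p₀)/p₁}.
  lower = (p₁ − p₀)/p₁ = 0.166 / 0.413 ≈ 0.4019
  upper = min{1, (1 − p₀)/p₁} = 0.753 / 0.413 ≈ 1.8232 → capped at 1

0.402 ≤ PN ≤ 1.000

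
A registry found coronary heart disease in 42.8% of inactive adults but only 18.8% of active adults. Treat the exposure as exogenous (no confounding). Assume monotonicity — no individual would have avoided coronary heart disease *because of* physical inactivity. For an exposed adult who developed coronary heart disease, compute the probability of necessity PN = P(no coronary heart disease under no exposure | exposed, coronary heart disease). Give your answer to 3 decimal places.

PN ≈ 0.561

p₁ = 0.428, p₀ = 0.188.
Under exogeneity and monotonicity, PN = (p₁ − p₀) / p₁.
PN = (0.428 − 0.188) / 0.428 = 0.24 / 0.428 ≈ 0.5607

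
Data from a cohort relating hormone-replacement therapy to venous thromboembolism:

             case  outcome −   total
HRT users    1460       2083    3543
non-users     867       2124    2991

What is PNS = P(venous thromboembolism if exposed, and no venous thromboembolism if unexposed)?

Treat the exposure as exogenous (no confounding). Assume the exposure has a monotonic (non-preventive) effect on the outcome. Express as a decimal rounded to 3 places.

PNS ≈ 0.122

p₁ = P(outcome | exposed) = 1460/3543 = 0.41208
p₀ = P(outcome | unexposed) = 867/2991 = 0.28987
Under exogeneity and monotonicity, PNS = p₁ − p₀.
PNS = 0.41208 − 0.28987 = 0.12221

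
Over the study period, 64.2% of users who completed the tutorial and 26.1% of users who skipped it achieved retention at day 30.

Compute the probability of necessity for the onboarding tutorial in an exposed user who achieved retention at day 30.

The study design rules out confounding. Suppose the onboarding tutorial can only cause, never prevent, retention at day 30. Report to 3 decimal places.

p₁ = 0.642, p₀ = 0.261.
Under exogeneity and monotonicity, PN = (p₁ − p₀) / p₁.
PN = (0.642 − 0.261) / 0.642 = 0.381 / 0.642 ≈ 0.5935

PN ≈ 0.593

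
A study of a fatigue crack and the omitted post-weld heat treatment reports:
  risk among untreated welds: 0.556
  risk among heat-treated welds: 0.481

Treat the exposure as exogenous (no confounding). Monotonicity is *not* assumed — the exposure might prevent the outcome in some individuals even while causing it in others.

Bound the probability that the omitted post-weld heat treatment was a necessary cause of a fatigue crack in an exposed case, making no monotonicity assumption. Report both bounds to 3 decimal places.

Let p₁ = 0.556, p₀ = 0.481.
Under exogeneity alone the bounds on PN are max{0,(p₁−p₀)/p₁} ≤ PN ≤ min{1,(1−p₀)/p₁}.
  lower = (p₁ − p₀)/p₁ = 0.075 / 0.556 ≈ 0.1349
  upper = min{1, (1 − p₀)/p₁} = 0.519 / 0.556 ≈ 0.9335

0.135 ≤ PN ≤ 0.933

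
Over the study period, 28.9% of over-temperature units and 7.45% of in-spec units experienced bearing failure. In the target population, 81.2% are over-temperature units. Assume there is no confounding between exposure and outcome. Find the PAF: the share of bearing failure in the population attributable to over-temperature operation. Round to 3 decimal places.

p₁ = 0.289, p₀ = 0.0745.
Overall risk P(Y=1) = π·p₁ + (1−π)·p₀ = 0.812×0.289 + 0.188×0.0745 = 0.24867.
Under exogeneity, PAF = [P(Y=1) − p₀] / P(Y=1).
PAF = (0.24867 − 0.0745) / 0.24867 ≈ 0.7004

PAF ≈ 0.700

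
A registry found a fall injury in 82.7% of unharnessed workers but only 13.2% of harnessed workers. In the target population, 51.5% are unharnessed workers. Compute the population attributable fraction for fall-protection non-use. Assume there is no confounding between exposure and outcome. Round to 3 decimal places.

p₁ = 0.827, p₀ = 0.132.
Overall risk P(Y=1) = π·p₁ + (1−π)·p₀ = 0.515×0.827 + 0.485×0.132 = 0.48993.
Under exogeneity, PAF = [P(Y=1) − p₀] / P(Y=1).
PAF = (0.48993 − 0.132) / 0.48993 ≈ 0.7306

PAF ≈ 0.731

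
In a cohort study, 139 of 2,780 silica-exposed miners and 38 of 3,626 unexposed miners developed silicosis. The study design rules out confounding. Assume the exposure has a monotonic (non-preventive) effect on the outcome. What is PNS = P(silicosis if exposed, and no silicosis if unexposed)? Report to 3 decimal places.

PNS ≈ 0.040

p₁ = P(outcome | exposed) = 139/2780 = 0.05
p₀ = P(outcome | unexposed) = 38/3626 = 0.01048
Under exogeneity and monotonicity, PNS = p₁ − p₀.
PNS = 0.05 − 0.01048 = 0.03952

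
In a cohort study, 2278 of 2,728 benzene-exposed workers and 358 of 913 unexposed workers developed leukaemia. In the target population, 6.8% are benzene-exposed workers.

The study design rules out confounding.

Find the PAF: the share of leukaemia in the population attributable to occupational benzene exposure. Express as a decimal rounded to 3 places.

p₁ = P(outcome | exposed) = 2278/2728 = 0.83504
p₀ = P(outcome | unexposed) = 358/913 = 0.39211
Overall risk P(Y=1) = π·p₁ + (1−π)·p₀ = 0.068×0.83504 + 0.932×0.39211 = 0.42223.
Under exogeneity, PAF = [P(Y=1) − p₀] / P(Y=1).
PAF = (0.42223 − 0.39211) / 0.42223 ≈ 0.0713

PAF ≈ 0.071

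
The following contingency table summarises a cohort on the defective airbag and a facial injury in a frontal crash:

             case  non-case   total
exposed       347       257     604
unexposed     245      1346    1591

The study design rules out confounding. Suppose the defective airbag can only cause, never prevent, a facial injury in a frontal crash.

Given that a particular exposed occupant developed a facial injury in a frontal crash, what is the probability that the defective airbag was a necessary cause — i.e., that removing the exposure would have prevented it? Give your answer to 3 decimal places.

PN ≈ 0.732

p₁ = P(outcome | exposed) = 347/604 = 0.5745
p₀ = P(outcome | unexposed) = 245/1591 = 0.15399
Under exogeneity and monotonicity, PN = (p₁ − p₀)/p₁.
PN = (0.5745 − 0.15399) / 0.5745 ≈ 0.7320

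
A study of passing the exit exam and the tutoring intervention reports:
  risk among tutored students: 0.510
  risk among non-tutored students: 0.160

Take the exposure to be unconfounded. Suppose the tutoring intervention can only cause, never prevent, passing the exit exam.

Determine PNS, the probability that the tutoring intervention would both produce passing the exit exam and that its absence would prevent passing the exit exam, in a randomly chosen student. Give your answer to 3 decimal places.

Let p₁ = 0.51, p₀ = 0.16.
Under exogeneity and monotonicity, PNS = p₁ − p₀.
PNS = 0.51 − 0.16 = 0.35

PNS ≈ 0.350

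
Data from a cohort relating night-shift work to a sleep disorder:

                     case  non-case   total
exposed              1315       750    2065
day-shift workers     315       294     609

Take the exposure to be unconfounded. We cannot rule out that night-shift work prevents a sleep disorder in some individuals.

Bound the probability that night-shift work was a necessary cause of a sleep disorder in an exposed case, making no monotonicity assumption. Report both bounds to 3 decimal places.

p₁ = P(outcome | exposed) = 1315/2065 = 0.6368
p₀ = P(outcome | unexposed) = 315/609 = 0.51724
Under exogeneity alone the bounds on PN are max{0,(p₁−p₀)/p₁} ≤ PN ≤ min{1,(1−p₀)/p₁}.
  lower = (p₁ − p₀)/p₁ = 0.11956 / 0.6368 ≈ 0.1878
  upper = min{1, (1 − p₀)/p₁} = 0.48276 / 0.6368 ≈ 0.7581

0.188 ≤ PN ≤ 0.758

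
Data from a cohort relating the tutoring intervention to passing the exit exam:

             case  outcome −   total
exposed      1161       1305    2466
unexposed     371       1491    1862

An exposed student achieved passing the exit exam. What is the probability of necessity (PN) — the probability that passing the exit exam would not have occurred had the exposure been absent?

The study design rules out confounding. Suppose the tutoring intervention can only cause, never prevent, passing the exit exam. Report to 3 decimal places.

PN ≈ 0.577

p₁ = P(outcome | exposed) = 1161/2466 = 0.4708
p₀ = P(outcome | unexposed) = 371/1862 = 0.19925
Under exogeneity and monotonicity, PN = (p₁ − p₀)/p₁.
PN = (0.4708 − 0.19925) / 0.4708 ≈ 0.5768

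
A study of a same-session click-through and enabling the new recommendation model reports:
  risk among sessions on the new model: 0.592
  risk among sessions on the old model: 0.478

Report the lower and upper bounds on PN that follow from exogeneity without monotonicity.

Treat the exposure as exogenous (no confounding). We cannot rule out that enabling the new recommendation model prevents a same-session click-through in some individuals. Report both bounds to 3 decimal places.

Let p₁ = 0.592, p₀ = 0.478.
Under exogeneity alone the bounds on PN are max{0,(p₁−p₀)/p₁} ≤ PN ≤ min{1,(1−p₀)/p₁}.
  lower = (p₁ − p₀)/p₁ = 0.114 / 0.592 ≈ 0.1926
  upper = min{1, (1 − p₀)/p₁} = 0.522 / 0.592 ≈ 0.8818

0.193 ≤ PN ≤ 0.882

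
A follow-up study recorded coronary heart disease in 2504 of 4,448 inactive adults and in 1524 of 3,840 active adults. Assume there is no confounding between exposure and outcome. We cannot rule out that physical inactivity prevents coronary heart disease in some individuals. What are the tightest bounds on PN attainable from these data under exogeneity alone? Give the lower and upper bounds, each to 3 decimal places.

p₁ = P(outcome | exposed) = 2504/4448 = 0.56295
p₀ = P(outcome | unexposed) = 1524/3840 = 0.39687
Under exogeneity alone the bounds on PN are max{0,(p₁−p₀)/p₁} ≤ PN ≤ min{1,(1−p₀)/p₁}.
  lower = (p₁ − p₀)/p₁ = 0.16607 / 0.56295 ≈ 0.2950
  upper = min{1, (1 − p₀)/p₁} = 0.60313 / 0.56295 ≈ 1.0714 → capped at 1

0.295 ≤ PN ≤ 1.000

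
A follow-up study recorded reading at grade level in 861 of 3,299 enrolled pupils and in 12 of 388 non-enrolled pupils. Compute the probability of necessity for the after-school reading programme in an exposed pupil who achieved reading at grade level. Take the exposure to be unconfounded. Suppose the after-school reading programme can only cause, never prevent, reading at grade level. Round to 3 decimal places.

PN ≈ 0.881

p₁ = P(outcome | exposed) = 861/3299 = 0.26099
p₀ = P(outcome | unexposed) = 12/388 = 0.030928
Under exogeneity and monotonicity, PN = (p₁ − p₀) / p₁.
PN = (0.26099 − 0.030928) / 0.26099 = 0.23006 / 0.26099 ≈ 0.8815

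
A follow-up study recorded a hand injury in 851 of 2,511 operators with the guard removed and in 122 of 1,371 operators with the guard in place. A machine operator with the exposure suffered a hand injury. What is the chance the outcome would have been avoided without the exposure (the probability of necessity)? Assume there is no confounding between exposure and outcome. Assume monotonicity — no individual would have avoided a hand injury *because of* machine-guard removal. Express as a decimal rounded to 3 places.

PN ≈ 0.737

p₁ = P(outcome | exposed) = 851/2511 = 0.33891
p₀ = P(outcome | unexposed) = 122/1371 = 0.088986
Under exogeneity and monotonicity, PN = (p₁ − p₀) / p₁.
PN = (0.33891 − 0.088986) / 0.33891 = 0.24992 / 0.33891 ≈ 0.7374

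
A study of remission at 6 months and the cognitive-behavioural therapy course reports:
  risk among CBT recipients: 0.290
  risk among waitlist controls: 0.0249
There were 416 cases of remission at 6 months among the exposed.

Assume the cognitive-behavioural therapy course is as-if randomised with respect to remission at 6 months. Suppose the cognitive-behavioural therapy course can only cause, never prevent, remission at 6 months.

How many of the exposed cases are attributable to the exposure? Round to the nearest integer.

Let p₁ = 0.29, p₀ = 0.0249.
PN = (p₁ − p₀)/p₁ = (0.29 − 0.0249) / 0.29 ≈ 0.91414.
Attributable cases ≈ PN × (exposed cases) = 0.91414 × 416 ≈ 380.28.

about 380 cases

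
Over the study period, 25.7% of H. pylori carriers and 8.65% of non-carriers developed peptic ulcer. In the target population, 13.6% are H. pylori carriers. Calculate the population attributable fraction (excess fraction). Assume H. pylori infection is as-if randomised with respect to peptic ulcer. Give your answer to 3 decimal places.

p₁ = 0.257, p₀ = 0.0865.
Overall risk P(Y=1) = π·p₁ + (1−π)·p₀ = 0.136×0.257 + 0.864×0.0865 = 0.10969.
Under exogeneity, PAF = [P(Y=1) − p₀] / P(Y=1).
PAF = (0.10969 − 0.0865) / 0.10969 ≈ 0.2114

PAF ≈ 0.211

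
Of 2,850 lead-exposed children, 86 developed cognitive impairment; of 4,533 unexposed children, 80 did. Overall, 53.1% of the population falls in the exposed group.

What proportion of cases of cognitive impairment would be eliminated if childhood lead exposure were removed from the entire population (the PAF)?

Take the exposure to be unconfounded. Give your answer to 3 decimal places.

p₁ = P(outcome | exposed) = 86/2850 = 0.030175
p₀ = P(outcome | unexposed) = 80/4533 = 0.017648
Overall risk P(Y=1) = π·p₁ + (1−π)·p₀ = 0.531×0.030175 + 0.469×0.017648 = 0.0243.
Under exogeneity, PAF = [P(Y=1) − p₀] / P(Y=1).
PAF = (0.0243 − 0.017648) / 0.0243 ≈ 0.2737

PAF ≈ 0.274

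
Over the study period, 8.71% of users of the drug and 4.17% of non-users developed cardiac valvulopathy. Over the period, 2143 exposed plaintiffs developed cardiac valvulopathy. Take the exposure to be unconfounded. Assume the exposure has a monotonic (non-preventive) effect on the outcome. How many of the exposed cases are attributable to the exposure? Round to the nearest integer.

about 1117 cases

p₁ = 0.0871, p₀ = 0.0417.
PN = (p₁ − p₀)/p₁ = (0.0871 − 0.0417) / 0.0871 ≈ 0.52124.
Attributable cases ≈ PN × (exposed cases) = 0.52124 × 2143 ≈ 1117.02.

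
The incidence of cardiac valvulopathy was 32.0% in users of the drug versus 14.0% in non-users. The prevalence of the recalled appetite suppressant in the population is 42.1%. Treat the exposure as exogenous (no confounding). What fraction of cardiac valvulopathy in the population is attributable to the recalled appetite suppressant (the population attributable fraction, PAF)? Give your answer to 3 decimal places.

p₁ = 0.32, p₀ = 0.14.
Overall risk P(Y=1) = π·p₁ + (1−π)·p₀ = 0.421×0.32 + 0.579×0.14 = 0.21578.
Under exogeneity, PAF = [P(Y=1) − p₀] / P(Y=1).
PAF = (0.21578 − 0.14) / 0.21578 ≈ 0.3512

PAF ≈ 0.351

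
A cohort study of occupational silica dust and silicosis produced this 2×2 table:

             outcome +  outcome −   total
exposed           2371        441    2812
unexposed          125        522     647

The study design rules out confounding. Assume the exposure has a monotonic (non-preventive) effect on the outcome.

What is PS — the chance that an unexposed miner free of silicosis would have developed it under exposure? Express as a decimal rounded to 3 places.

PS ≈ 0.806

p₁ = P(outcome | exposed) = 2371/2812 = 0.84317
p₀ = P(outcome | unexposed) = 125/647 = 0.1932
Under exogeneity and monotonicity, PS = (p₁ − p₀)/(1 − p₀).
PS = (0.84317 − 0.1932) / 0.8068 ≈ 0.8056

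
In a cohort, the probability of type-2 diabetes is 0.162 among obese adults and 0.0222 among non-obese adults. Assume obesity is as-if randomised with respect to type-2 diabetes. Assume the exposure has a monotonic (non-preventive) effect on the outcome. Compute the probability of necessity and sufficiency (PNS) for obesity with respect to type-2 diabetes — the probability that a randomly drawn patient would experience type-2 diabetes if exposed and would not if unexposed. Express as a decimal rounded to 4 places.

Let p₁ = 0.162, p₀ = 0.0222.
Under exogeneity and monotonicity, PNS = p₁ − p₀.
PNS = 0.162 − 0.0222 = 0.1398

PNS ≈ 0.1398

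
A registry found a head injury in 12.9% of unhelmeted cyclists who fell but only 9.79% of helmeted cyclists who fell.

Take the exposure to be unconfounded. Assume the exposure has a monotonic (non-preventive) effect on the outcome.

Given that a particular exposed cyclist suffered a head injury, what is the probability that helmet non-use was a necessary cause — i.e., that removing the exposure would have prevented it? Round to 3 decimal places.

p₁ = 0.129, p₀ = 0.0979.
Under exogeneity and monotonicity, PN = (p₁ − p₀) / p₁.
PN = (0.129 − 0.0979) / 0.129 = 0.0311 / 0.129 ≈ 0.2411

PN ≈ 0.241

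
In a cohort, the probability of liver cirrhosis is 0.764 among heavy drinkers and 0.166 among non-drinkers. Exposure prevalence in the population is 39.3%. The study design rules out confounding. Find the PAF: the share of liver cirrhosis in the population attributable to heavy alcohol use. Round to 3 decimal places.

PAF ≈ 0.586

Let p₁ = 0.764, p₀ = 0.166.
Overall risk P(Y=1) = π·p₁ + (1−π)·p₀ = 0.393×0.764 + 0.607×0.166 = 0.40101.
Under exogeneity, PAF = [P(Y=1) − p₀] / P(Y=1).
PAF = (0.40101 − 0.166) / 0.40101 ≈ 0.5860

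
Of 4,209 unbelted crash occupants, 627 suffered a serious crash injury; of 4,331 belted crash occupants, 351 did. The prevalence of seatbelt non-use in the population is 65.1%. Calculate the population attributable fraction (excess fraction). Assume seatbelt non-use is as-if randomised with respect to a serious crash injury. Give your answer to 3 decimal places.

p₁ = P(outcome | exposed) = 627/4209 = 0.14897
p₀ = P(outcome | unexposed) = 351/4331 = 0.081044
Overall risk P(Y=1) = π·p₁ + (1−π)·p₀ = 0.651×0.14897 + 0.349×0.081044 = 0.12526.
Under exogeneity, PAF = [P(Y=1) − p₀] / P(Y=1).
PAF = (0.12526 − 0.081044) / 0.12526 ≈ 0.3530

PAF ≈ 0.353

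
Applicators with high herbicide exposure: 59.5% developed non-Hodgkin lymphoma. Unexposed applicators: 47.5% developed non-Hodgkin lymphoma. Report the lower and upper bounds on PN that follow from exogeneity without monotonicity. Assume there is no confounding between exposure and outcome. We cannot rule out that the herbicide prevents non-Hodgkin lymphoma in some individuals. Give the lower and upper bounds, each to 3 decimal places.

0.202 ≤ PN ≤ 0.882

p₁ = 0.595, p₀ = 0.475.
Under exogeneity alone the bounds on PN are max{0,(p₁−p₀)/p₁} ≤ PN ≤ min{1,(1−p₀)/p₁}.
  lower = (p₁ − p₀)/p₁ = 0.12 / 0.595 ≈ 0.2017
  upper = min{1, (1 − p₀)/p₁} = 0.525 / 0.595 ≈ 0.8824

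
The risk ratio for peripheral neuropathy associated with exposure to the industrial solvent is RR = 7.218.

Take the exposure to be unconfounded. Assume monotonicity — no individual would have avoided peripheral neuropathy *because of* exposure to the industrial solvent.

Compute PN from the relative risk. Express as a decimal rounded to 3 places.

Under exogeneity and monotonicity, PN = (RR − 1) / RR = 1 − 1/RR.
PN = (7.218 − 1) / 7.218 = 6.218 / 7.218 ≈ 0.8615

PN ≈ 0.861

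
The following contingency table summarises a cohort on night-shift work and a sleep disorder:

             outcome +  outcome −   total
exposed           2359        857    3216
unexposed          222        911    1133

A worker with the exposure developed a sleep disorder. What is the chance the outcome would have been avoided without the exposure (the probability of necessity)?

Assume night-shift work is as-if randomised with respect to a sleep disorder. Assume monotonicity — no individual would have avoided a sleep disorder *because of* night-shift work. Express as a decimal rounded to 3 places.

PN ≈ 0.733

p₁ = P(outcome | exposed) = 2359/3216 = 0.73352
p₀ = P(outcome | unexposed) = 222/1133 = 0.19594
Under exogeneity and monotonicity, PN = (p₁ − p₀)/p₁.
PN = (0.73352 − 0.19594) / 0.73352 ≈ 0.7329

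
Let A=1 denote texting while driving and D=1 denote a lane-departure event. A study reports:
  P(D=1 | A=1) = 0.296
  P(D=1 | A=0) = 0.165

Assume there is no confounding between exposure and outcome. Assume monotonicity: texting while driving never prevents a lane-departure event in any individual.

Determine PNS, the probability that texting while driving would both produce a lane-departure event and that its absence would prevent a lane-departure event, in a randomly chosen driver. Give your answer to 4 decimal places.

PNS ≈ 0.1310

Let p₁ = 0.296, p₀ = 0.165.
Under exogeneity and monotonicity, PNS = p₁ − p₀.
PNS = 0.296 − 0.165 = 0.131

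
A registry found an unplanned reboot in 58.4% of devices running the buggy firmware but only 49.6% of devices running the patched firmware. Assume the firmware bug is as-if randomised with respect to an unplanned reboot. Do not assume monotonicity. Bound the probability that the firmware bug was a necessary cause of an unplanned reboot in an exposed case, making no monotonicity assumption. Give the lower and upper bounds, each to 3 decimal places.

p₁ = 0.584, p₀ = 0.496.
Under exogeneity alone the bounds on PN are max{0,(p₁−p₀)/p₁} ≤ PN ≤ min{1,(1−p₀)/p₁}.
  lower = (p₁ − p₀)/p₁ = 0.088 / 0.584 ≈ 0.1507
  upper = min{1, (1 − p₀)/p₁} = 0.504 / 0.584 ≈ 0.8630

0.151 ≤ PN ≤ 0.863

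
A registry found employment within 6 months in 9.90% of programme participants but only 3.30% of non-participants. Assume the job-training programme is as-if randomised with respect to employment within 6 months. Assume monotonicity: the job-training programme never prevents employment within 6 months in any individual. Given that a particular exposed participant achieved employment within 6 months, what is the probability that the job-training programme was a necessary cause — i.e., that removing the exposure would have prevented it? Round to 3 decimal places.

p₁ = 0.099, p₀ = 0.033.
Under exogeneity and monotonicity, PN = (p₁ − p₀) / p₁.
PN = (0.099 − 0.033) / 0.099 = 0.066 / 0.099 ≈ 0.6667

PN ≈ 0.667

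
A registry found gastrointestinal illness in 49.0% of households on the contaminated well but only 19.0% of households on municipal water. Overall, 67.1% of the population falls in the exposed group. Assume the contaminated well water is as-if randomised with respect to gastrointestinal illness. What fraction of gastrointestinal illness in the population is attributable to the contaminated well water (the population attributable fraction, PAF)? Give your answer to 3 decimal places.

p₁ = 0.49, p₀ = 0.19.
Overall risk P(Y=1) = π·p₁ + (1−π)·p₀ = 0.671×0.49 + 0.329×0.19 = 0.3913.
Under exogeneity, PAF = [P(Y=1) − p₀] / P(Y=1).
PAF = (0.3913 − 0.19) / 0.3913 ≈ 0.5144

PAF ≈ 0.514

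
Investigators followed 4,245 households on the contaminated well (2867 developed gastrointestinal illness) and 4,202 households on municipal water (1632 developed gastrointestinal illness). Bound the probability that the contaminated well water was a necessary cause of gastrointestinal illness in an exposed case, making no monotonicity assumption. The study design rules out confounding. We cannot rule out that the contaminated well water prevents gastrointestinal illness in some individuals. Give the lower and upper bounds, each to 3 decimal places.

p₁ = P(outcome | exposed) = 2867/4245 = 0.67538
p₀ = P(outcome | unexposed) = 1632/4202 = 0.38839
Under exogeneity alone the bounds on PN are max{0,(p₁−p₀)/p₁} ≤ PN ≤ min{1,(1−p₀)/p₁}.
  lower = (p₁ − p₀)/p₁ = 0.287 / 0.67538 ≈ 0.4249
  upper = min{1, (1 − p₀)/p₁} = 0.61161 / 0.67538 ≈ 0.9056

0.425 ≤ PN ≤ 0.906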